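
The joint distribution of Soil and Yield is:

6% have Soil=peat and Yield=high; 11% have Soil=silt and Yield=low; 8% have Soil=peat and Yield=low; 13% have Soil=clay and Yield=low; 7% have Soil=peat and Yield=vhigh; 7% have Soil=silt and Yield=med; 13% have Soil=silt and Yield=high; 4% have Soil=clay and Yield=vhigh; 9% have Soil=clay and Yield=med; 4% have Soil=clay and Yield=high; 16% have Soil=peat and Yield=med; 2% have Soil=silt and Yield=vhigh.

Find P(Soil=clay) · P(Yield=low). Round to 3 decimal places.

0.096

P(Soil=clay) = 0.13 + 0.09 + 0.04 + 0.04 = 0.30.
P(Yield=low) = 0.13 + 0.11 + 0.08 = 0.32.
Product: 0.30 × 0.32 = 0.096.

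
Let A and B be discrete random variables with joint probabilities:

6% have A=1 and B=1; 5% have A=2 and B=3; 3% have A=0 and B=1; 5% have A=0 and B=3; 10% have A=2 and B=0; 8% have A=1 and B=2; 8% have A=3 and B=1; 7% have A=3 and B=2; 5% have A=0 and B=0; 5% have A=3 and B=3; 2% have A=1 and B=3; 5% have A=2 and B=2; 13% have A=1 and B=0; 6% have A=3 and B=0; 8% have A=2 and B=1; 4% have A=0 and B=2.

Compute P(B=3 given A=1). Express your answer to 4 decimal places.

P(A=1) = 0.13 + 0.06 + 0.08 + 0.02 = 0.29.
P(B=3 | A=1) = 0.02/0.29 = 0.0690.

0.0690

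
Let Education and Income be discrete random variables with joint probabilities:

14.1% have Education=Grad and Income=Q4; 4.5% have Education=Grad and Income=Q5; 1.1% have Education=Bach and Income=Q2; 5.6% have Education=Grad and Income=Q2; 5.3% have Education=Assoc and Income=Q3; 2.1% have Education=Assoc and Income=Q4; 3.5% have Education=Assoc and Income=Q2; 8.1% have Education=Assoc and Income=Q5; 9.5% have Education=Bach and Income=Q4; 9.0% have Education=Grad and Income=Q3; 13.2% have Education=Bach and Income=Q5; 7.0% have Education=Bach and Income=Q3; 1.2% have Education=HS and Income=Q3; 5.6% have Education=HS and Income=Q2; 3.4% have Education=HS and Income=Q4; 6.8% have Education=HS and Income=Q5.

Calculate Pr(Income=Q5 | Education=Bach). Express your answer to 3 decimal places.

P(Education=Bach) = 0.011 + 0.070 + 0.095 + 0.132 = 0.308.
P(Income=Q5 | Education=Bach) = 0.132/0.308 = 0.429.

0.429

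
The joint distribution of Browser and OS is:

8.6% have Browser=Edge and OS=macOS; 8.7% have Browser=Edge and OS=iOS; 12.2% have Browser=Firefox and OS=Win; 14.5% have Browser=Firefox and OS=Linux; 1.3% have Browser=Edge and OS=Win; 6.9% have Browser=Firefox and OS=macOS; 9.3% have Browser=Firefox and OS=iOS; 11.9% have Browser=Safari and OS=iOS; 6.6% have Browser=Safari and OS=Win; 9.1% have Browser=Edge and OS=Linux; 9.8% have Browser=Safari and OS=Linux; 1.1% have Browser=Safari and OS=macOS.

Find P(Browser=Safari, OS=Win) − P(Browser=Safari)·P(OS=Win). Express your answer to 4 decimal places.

P(Browser=Safari) = 0.066 + 0.011 + 0.098 + 0.119 = 0.294.
P(OS=Win) = 0.122 + 0.066 + 0.013 = 0.201.
P(Browser=Safari, OS=Win) − P(Browser=Safari)P(OS=Win) = 0.066 − 0.294×0.201 = 0.0069.

0.0069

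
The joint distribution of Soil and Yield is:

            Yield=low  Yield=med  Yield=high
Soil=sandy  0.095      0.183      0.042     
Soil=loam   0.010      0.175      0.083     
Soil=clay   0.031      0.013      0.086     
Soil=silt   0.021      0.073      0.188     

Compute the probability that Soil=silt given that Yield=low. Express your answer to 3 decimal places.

0.134

P(Yield=low) = 0.095 + 0.010 + 0.031 + 0.021 = 0.157.
P(Soil=silt | Yield=low) = 0.021/0.157 = 0.134.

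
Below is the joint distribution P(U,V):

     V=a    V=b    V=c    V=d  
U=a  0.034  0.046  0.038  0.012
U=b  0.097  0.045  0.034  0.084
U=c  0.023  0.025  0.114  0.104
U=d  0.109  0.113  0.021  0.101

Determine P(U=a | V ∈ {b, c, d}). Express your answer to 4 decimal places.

P(V=b) = 0.046 + 0.045 + 0.025 + 0.113 = 0.229.
P(V=c) = 0.038 + 0.034 + 0.114 + 0.021 = 0.207.
P(V=d) = 0.012 + 0.084 + 0.104 + 0.101 = 0.301.
P(V ∈ {b, c, d}) = 0.229 + 0.207 + 0.301 = 0.737; P(U=a, V ∈ {b, c, d}) = 0.046 + 0.038 + 0.012 = 0.096.
P(U=a | V ∈ {b, c, d}) = 0.096/0.737 = 0.1303.

0.1303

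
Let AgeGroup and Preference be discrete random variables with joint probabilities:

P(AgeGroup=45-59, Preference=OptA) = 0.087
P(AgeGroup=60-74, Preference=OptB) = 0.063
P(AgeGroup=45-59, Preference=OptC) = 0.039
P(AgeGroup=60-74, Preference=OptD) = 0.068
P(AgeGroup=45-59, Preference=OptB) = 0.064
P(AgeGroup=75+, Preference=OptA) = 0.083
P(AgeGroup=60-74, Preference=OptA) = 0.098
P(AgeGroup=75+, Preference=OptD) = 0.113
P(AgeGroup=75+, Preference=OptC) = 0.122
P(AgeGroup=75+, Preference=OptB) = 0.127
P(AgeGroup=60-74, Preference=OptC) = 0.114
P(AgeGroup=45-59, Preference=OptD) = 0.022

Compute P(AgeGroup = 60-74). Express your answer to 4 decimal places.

0.3430

P(AgeGroup=60-74) = 0.098 + 0.063 + 0.114 + 0.068 = 0.343.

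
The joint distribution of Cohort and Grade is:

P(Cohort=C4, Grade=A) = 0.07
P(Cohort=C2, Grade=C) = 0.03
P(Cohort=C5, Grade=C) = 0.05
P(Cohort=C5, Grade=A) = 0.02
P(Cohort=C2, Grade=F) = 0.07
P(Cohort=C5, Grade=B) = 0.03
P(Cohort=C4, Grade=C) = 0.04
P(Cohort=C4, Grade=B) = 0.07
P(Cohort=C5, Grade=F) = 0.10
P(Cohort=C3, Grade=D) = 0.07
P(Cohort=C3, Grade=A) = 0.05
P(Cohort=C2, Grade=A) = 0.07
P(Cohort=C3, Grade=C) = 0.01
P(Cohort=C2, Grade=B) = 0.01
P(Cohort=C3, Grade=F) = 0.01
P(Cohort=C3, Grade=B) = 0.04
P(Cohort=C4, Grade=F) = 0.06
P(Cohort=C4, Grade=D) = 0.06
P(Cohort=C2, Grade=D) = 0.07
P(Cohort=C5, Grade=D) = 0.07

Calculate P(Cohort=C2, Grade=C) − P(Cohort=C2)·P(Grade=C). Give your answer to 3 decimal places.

-0.003

P(Cohort=C2) = 0.07 + 0.01 + 0.03 + 0.07 + 0.07 = 0.25.
P(Grade=C) = 0.03 + 0.01 + 0.04 + 0.05 = 0.13.
P(Cohort=C2, Grade=C) − P(Cohort=C2)P(Grade=C) = 0.03 − 0.25×0.13 = -0.003.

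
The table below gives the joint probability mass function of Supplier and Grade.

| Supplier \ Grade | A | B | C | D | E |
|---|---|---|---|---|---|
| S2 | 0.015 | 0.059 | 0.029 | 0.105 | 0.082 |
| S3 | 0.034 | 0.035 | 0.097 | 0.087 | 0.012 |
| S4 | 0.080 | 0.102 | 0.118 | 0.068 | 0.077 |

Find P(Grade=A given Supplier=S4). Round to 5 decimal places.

P(Supplier=S4) = 0.080 + 0.102 + 0.118 + 0.068 + 0.077 = 0.445.
P(Grade=A | Supplier=S4) = 0.080/0.445 = 0.17978.

0.17978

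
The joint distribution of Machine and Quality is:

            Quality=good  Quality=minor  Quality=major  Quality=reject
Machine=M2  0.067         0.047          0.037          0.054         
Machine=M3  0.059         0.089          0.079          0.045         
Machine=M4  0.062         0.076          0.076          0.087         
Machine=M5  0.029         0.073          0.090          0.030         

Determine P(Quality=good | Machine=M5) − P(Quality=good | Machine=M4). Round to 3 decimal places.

P(Machine=M5) = 0.029 + 0.073 + 0.090 + 0.030 = 0.222; P(Quality=good | Machine=M5) = 0.029/0.222 = 0.1306.
P(Machine=M4) = 0.062 + 0.076 + 0.076 + 0.087 = 0.301; P(Quality=good | Machine=M4) = 0.062/0.301 = 0.2060.
Difference = -0.075.

-0.075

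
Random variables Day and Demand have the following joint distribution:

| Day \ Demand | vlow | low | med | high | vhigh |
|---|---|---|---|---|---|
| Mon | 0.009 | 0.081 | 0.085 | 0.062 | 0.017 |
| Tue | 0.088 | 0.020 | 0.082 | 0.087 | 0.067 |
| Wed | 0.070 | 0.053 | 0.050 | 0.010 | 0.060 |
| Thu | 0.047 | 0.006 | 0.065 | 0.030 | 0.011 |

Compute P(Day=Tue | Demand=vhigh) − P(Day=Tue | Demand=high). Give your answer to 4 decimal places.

P(Demand=vhigh) = 0.017 + 0.067 + 0.060 + 0.011 = 0.155; P(Day=Tue | Demand=vhigh) = 0.067/0.155 = 0.43226.
P(Demand=high) = 0.062 + 0.087 + 0.010 + 0.030 = 0.189; P(Day=Tue | Demand=high) = 0.087/0.189 = 0.46032.
Difference = -0.0281.

-0.0281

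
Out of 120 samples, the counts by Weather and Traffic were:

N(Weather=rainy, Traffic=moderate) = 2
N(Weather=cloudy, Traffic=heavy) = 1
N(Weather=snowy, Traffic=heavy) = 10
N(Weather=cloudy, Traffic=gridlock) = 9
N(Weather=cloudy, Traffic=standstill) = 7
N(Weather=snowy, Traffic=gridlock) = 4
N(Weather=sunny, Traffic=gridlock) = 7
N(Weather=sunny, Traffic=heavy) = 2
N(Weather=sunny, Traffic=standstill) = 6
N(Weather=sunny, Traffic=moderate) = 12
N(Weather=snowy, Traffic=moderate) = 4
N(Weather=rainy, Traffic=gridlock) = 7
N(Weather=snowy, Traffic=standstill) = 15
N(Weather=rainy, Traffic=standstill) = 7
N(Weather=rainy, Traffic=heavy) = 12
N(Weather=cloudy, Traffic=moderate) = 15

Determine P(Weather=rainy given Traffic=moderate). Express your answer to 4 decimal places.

0.0606

Total with Traffic=moderate: 12 + 15 + 2 + 4 = 33.
P(Weather=rainy | Traffic=moderate) = 2/33 = 0.0606.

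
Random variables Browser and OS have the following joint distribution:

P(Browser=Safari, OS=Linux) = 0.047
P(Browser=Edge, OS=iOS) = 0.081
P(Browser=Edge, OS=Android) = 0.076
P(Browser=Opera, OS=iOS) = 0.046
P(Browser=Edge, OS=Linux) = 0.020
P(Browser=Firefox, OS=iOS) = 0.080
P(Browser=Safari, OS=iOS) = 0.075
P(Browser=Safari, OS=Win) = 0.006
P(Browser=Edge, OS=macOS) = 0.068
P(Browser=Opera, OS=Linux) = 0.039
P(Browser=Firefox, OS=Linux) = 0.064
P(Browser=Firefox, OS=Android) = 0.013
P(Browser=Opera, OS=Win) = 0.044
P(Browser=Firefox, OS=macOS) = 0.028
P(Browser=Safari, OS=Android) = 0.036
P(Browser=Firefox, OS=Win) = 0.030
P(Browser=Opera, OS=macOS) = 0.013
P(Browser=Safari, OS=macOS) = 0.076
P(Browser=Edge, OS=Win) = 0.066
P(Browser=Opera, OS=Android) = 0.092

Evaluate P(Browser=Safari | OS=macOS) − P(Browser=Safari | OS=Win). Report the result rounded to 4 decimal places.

P(OS=macOS) = 0.028 + 0.076 + 0.068 + 0.013 = 0.185; P(Browser=Safari | OS=macOS) = 0.076/0.185 = 0.41081.
P(OS=Win) = 0.030 + 0.006 + 0.066 + 0.044 = 0.146; P(Browser=Safari | OS=Win) = 0.006/0.146 = 0.04110.
Difference = 0.3697.

0.3697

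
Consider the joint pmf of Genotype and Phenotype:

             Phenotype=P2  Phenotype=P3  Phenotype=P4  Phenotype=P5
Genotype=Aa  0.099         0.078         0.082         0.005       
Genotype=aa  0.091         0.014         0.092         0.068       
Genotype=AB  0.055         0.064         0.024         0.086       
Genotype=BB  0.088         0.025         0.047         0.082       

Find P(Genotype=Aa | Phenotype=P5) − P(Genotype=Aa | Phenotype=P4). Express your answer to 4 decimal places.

P(Phenotype=P5) = 0.005 + 0.068 + 0.086 + 0.082 = 0.241; P(Genotype=Aa | Phenotype=P5) = 0.005/0.241 = 0.02075.
P(Phenotype=P4) = 0.082 + 0.092 + 0.024 + 0.047 = 0.245; P(Genotype=Aa | Phenotype=P4) = 0.082/0.245 = 0.33469.
Difference = -0.3139.

-0.3139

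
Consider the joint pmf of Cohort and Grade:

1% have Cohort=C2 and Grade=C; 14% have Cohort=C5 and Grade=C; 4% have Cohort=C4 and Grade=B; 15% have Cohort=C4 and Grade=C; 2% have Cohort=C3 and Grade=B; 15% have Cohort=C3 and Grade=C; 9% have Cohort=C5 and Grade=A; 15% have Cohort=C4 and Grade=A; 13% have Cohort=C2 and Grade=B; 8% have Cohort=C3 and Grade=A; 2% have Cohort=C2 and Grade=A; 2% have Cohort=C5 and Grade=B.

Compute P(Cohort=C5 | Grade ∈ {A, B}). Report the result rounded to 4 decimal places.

0.2000

P(Grade=A) = 0.02 + 0.08 + 0.15 + 0.09 = 0.34.
P(Grade=B) = 0.13 + 0.02 + 0.04 + 0.02 = 0.21.
P(Grade ∈ {A, B}) = 0.34 + 0.21 = 0.55; P(Cohort=C5, Grade ∈ {A, B}) = 0.09 + 0.02 = 0.11.
P(Cohort=C5 | Grade ∈ {A, B}) = 0.11/0.55 = 0.2000.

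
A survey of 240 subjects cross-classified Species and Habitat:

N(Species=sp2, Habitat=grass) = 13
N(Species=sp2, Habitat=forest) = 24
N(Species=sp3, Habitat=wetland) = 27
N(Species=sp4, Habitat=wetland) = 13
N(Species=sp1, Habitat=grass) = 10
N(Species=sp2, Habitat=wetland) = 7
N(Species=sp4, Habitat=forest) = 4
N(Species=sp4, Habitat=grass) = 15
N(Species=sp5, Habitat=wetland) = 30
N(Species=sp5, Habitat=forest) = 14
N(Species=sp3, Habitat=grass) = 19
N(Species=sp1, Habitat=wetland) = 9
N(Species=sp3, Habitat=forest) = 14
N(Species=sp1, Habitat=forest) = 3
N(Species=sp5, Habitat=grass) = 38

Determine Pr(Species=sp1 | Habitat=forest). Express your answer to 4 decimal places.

0.0508

Total with Habitat=forest: 3 + 24 + 14 + 4 + 14 = 59.
P(Species=sp1 | Habitat=forest) = 3/59 = 0.0508.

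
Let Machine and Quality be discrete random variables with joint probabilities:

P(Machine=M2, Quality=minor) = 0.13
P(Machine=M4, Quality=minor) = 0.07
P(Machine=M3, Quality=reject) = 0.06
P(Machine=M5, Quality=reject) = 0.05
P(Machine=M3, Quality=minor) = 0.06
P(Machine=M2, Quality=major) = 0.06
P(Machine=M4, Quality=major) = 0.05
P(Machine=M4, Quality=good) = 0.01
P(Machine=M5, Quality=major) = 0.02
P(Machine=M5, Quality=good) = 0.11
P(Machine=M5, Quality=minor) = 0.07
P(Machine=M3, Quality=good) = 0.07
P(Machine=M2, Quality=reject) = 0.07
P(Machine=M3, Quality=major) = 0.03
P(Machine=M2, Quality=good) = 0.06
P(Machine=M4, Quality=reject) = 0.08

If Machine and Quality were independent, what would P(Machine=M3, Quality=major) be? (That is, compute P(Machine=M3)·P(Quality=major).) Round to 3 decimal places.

0.035

P(Machine=M3) = 0.07 + 0.06 + 0.03 + 0.06 = 0.22.
P(Quality=major) = 0.06 + 0.03 + 0.05 + 0.02 = 0.16.
Product: 0.22 × 0.16 = 0.035.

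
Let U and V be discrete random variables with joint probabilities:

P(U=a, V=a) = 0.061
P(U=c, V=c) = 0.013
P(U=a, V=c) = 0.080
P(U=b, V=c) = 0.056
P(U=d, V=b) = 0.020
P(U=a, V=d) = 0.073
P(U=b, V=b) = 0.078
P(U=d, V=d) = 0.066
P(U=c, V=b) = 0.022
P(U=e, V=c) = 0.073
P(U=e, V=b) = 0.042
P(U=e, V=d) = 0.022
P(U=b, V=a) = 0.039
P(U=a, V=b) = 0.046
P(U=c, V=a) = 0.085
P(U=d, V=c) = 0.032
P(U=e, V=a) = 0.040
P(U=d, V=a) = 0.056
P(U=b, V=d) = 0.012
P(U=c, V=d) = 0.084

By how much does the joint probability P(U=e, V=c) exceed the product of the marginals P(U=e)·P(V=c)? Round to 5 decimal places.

P(U=e) = 0.040 + 0.042 + 0.073 + 0.022 = 0.177.
P(V=c) = 0.080 + 0.056 + 0.013 + 0.032 + 0.073 = 0.254.
P(U=e, V=c) − P(U=e)P(V=c) = 0.073 − 0.177×0.254 = 0.02804.

0.02804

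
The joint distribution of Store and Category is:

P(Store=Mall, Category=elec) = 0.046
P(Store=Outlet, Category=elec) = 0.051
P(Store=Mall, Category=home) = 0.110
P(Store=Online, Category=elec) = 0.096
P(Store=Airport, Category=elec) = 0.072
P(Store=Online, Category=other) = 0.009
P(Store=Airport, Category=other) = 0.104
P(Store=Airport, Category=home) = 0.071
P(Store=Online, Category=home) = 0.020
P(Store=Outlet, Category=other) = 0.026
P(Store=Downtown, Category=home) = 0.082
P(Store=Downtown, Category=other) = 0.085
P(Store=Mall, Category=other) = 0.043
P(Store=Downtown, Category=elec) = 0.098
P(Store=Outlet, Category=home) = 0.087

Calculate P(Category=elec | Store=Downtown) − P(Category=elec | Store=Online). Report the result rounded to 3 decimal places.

P(Store=Downtown) = 0.098 + 0.082 + 0.085 = 0.265; P(Category=elec | Store=Downtown) = 0.098/0.265 = 0.3698.
P(Store=Online) = 0.096 + 0.020 + 0.009 = 0.125; P(Category=elec | Store=Online) = 0.096/0.125 = 0.7680.
Difference = -0.398.

-0.398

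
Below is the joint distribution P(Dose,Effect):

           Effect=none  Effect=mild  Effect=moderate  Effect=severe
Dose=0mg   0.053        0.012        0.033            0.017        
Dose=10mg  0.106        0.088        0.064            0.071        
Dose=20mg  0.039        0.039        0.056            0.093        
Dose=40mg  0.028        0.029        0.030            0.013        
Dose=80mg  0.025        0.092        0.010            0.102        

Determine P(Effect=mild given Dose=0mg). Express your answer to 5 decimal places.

0.10435

P(Dose=0mg) = 0.053 + 0.012 + 0.033 + 0.017 = 0.115.
P(Effect=mild | Dose=0mg) = 0.012/0.115 = 0.10435.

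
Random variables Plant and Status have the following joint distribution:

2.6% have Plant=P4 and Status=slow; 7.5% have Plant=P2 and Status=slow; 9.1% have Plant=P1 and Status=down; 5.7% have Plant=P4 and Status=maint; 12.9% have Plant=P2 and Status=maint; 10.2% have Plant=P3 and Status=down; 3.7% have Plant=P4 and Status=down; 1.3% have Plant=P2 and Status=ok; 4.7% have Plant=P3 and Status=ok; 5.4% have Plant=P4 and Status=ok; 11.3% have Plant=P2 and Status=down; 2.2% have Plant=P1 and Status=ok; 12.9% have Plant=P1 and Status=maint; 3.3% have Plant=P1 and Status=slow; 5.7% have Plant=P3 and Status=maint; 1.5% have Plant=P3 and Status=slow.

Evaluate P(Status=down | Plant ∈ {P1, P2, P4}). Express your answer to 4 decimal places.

0.3094

P(Plant=P1) = 0.022 + 0.033 + 0.091 + 0.129 = 0.275.
P(Plant=P2) = 0.013 + 0.075 + 0.113 + 0.129 = 0.330.
P(Plant=P4) = 0.054 + 0.026 + 0.037 + 0.057 = 0.174.
P(Plant ∈ {P1, P2, P4}) = 0.275 + 0.330 + 0.174 = 0.779; P(Status=down, Plant ∈ {P1, P2, P4}) = 0.091 + 0.113 + 0.037 = 0.241.
P(Status=down | Plant ∈ {P1, P2, P4}) = 0.241/0.779 = 0.3094.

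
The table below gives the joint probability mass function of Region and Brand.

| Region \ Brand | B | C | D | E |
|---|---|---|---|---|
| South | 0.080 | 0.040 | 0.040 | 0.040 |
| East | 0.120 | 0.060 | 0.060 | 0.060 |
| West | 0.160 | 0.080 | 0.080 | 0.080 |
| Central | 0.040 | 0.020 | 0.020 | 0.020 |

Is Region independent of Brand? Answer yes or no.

Every cell satisfies P(Region,Brand) = P(Region)·P(Brand). For instance P(Region=Central) = 0.100, P(Brand=D) = 0.200, and 0.100×0.200 = 0.020 matches the joint entry. So Region and Brand are independent.

yes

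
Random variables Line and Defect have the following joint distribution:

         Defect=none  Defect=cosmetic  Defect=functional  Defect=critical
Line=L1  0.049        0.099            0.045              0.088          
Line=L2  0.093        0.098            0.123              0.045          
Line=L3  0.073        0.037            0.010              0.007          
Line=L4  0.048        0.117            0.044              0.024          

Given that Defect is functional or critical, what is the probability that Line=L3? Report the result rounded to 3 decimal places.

0.044

P(Defect=functional) = 0.045 + 0.123 + 0.010 + 0.044 = 0.222.
P(Defect=critical) = 0.088 + 0.045 + 0.007 + 0.024 = 0.164.
P(Defect ∈ {functional, critical}) = 0.222 + 0.164 = 0.386; P(Line=L3, Defect ∈ {functional, critical}) = 0.010 + 0.007 = 0.017.
P(Line=L3 | Defect ∈ {functional, critical}) = 0.017/0.386 = 0.044.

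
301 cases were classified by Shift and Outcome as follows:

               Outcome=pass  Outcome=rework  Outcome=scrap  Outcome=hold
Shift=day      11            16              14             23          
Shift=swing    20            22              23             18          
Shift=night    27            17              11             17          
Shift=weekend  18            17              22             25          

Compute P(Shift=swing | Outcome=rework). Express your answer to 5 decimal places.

0.30556

Total with Outcome=rework: 16 + 22 + 17 + 17 = 72.
P(Shift=swing | Outcome=rework) = 22/72 = 0.30556.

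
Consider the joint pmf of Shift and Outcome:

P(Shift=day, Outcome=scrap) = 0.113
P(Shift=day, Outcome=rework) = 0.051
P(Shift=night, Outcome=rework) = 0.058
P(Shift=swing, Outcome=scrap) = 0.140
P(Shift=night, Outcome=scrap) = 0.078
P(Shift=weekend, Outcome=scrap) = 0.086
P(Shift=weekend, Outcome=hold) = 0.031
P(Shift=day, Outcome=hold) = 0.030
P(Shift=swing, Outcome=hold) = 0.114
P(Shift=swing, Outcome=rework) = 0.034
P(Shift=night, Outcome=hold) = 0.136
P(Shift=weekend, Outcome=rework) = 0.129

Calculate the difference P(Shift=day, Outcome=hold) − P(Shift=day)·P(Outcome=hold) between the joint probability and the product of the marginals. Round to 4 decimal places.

-0.0303

P(Shift=day) = 0.051 + 0.113 + 0.030 = 0.194.
P(Outcome=hold) = 0.030 + 0.114 + 0.136 + 0.031 = 0.311.
P(Shift=day, Outcome=hold) − P(Shift=day)P(Outcome=hold) = 0.030 − 0.194×0.311 = -0.0303.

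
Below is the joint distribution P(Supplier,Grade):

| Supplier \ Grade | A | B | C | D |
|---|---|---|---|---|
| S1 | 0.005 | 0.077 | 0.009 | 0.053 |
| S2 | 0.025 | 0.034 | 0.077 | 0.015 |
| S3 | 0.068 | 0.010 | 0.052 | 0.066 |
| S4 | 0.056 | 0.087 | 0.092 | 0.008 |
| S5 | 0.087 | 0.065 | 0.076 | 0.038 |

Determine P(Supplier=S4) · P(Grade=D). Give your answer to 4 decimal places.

0.0437

P(Supplier=S4) = 0.056 + 0.087 + 0.092 + 0.008 = 0.243.
P(Grade=D) = 0.053 + 0.015 + 0.066 + 0.008 + 0.038 = 0.180.
Product: 0.243 × 0.180 = 0.0437.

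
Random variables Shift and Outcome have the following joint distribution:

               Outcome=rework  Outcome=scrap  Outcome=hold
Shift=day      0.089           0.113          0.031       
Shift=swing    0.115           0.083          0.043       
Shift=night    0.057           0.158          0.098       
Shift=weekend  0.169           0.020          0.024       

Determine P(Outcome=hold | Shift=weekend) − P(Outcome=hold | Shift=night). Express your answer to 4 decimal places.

-0.2004

P(Shift=weekend) = 0.169 + 0.020 + 0.024 = 0.213; P(Outcome=hold | Shift=weekend) = 0.024/0.213 = 0.11268.
P(Shift=night) = 0.057 + 0.158 + 0.098 = 0.313; P(Outcome=hold | Shift=night) = 0.098/0.313 = 0.31310.
Difference = -0.2004.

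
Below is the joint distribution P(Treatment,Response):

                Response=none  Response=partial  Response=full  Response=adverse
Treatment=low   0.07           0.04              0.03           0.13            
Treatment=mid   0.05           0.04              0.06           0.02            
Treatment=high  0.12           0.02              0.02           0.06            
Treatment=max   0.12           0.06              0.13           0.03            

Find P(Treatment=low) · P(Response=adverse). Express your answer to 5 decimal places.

P(Treatment=low) = 0.07 + 0.04 + 0.03 + 0.13 = 0.27.
P(Response=adverse) = 0.13 + 0.02 + 0.06 + 0.03 = 0.24.
Product: 0.27 × 0.24 = 0.06480.

0.06480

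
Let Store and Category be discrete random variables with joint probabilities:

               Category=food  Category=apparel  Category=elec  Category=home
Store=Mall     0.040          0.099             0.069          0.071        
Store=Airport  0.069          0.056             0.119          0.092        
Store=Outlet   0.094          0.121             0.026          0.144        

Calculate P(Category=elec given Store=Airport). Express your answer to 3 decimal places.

P(Store=Airport) = 0.069 + 0.056 + 0.119 + 0.092 = 0.336.
P(Category=elec | Store=Airport) = 0.119/0.336 = 0.354.

0.354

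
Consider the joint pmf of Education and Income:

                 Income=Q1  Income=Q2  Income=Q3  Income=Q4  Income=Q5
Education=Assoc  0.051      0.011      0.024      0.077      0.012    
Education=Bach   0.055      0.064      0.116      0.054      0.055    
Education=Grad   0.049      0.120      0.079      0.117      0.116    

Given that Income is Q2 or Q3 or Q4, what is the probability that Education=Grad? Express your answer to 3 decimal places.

0.477

P(Income=Q2) = 0.011 + 0.064 + 0.120 = 0.195.
P(Income=Q3) = 0.024 + 0.116 + 0.079 = 0.219.
P(Income=Q4) = 0.077 + 0.054 + 0.117 = 0.248.
P(Income ∈ {Q2, Q3, Q4}) = 0.195 + 0.219 + 0.248 = 0.662; P(Education=Grad, Income ∈ {Q2, Q3, Q4}) = 0.120 + 0.079 + 0.117 = 0.316.
P(Education=Grad | Income ∈ {Q2, Q3, Q4}) = 0.316/0.662 = 0.477.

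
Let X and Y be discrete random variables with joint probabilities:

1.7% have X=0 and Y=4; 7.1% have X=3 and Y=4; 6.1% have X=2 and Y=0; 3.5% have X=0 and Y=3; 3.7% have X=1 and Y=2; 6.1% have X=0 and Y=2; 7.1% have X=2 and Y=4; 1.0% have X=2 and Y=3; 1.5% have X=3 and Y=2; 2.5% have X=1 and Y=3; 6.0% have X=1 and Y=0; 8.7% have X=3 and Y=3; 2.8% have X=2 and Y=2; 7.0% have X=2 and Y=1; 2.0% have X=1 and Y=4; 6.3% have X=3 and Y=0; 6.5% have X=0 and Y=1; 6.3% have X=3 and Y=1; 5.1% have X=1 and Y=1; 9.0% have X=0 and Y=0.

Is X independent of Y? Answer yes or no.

P(X=3) = 0.299 and P(Y=3) = 0.157, so their product is 0.04694, but P(X=3, Y=3) = 0.087. Since these differ, X and Y are not independent.

no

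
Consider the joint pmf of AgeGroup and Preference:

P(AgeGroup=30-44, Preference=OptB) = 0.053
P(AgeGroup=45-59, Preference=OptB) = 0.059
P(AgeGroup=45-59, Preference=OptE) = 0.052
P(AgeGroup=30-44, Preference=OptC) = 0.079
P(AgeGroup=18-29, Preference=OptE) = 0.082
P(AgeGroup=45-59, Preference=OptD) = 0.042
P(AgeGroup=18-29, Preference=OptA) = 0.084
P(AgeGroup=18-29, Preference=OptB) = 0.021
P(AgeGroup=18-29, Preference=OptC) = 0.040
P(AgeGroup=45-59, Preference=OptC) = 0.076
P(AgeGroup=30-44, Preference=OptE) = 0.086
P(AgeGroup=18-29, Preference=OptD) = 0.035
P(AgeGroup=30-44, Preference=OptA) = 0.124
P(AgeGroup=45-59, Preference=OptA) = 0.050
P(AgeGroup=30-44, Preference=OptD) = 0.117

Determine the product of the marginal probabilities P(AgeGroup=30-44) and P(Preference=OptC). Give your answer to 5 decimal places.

0.08951

P(AgeGroup=30-44) = 0.124 + 0.053 + 0.079 + 0.117 + 0.086 = 0.459.
P(Preference=OptC) = 0.040 + 0.079 + 0.076 = 0.195.
Product: 0.459 × 0.195 = 0.08951.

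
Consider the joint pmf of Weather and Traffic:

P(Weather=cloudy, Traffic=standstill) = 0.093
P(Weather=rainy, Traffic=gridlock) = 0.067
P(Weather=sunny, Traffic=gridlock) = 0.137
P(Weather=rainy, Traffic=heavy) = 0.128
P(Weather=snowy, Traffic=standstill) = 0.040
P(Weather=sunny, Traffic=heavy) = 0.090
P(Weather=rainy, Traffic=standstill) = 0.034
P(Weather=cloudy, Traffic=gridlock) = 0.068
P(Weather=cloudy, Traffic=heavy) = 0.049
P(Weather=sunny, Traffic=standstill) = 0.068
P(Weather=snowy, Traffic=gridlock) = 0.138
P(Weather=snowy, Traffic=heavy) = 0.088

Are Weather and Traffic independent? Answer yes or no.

P(Weather=rainy) = 0.229 and P(Traffic=heavy) = 0.355, so their product is 0.08130, but P(Weather=rainy, Traffic=heavy) = 0.128. Since these differ, Weather and Traffic are not independent.

no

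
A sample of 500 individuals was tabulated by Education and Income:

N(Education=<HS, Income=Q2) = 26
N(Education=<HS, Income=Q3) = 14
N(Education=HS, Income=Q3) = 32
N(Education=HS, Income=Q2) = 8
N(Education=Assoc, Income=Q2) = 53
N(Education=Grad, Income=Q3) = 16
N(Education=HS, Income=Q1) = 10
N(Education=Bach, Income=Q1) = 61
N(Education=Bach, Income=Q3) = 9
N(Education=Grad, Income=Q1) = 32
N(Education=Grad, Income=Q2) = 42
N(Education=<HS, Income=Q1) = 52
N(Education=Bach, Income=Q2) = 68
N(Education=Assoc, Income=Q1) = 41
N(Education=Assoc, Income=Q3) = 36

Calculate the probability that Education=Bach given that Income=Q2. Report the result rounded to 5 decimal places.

Total with Income=Q2: 26 + 8 + 53 + 68 + 42 = 197.
P(Education=Bach | Income=Q2) = 68/197 = 0.34518.

0.34518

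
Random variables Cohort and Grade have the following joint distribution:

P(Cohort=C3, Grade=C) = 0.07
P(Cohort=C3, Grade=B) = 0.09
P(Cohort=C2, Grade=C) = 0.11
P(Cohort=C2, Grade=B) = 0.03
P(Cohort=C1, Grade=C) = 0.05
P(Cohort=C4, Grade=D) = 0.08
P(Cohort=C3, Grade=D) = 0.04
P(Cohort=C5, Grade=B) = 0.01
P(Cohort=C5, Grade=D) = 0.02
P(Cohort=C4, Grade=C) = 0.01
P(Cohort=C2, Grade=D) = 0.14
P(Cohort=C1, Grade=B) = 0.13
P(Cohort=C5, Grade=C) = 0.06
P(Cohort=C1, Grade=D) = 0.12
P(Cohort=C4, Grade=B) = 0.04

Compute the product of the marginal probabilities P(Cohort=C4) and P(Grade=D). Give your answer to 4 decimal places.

0.0520

P(Cohort=C4) = 0.04 + 0.01 + 0.08 = 0.13.
P(Grade=D) = 0.12 + 0.14 + 0.04 + 0.08 + 0.02 = 0.40.
Product: 0.13 × 0.40 = 0.0520.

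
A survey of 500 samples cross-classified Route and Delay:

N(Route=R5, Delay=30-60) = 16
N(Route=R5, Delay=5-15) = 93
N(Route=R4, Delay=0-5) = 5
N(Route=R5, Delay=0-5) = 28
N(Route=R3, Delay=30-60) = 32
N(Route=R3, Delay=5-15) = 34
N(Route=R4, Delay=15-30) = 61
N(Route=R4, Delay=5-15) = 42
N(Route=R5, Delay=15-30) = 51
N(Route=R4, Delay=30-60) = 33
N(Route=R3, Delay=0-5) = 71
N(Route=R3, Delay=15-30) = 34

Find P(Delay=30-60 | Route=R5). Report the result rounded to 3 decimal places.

Total with Route=R5: 28 + 93 + 51 + 16 = 188.
P(Delay=30-60 | Route=R5) = 16/188 = 0.085.

0.085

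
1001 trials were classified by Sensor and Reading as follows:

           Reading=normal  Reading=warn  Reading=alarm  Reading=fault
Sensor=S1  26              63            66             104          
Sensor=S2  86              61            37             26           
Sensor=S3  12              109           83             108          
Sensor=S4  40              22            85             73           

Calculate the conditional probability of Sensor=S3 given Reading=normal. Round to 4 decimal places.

Total with Reading=normal: 26 + 86 + 12 + 40 = 164.
P(Sensor=S3 | Reading=normal) = 12/164 = 0.0732.

0.0732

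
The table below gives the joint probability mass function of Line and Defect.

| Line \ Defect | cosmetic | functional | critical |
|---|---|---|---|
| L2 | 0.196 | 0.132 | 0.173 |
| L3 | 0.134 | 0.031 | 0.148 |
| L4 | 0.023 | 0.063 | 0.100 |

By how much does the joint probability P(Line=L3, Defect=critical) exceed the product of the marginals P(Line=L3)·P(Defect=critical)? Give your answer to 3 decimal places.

0.016

P(Line=L3) = 0.134 + 0.031 + 0.148 = 0.313.
P(Defect=critical) = 0.173 + 0.148 + 0.100 = 0.421.
P(Line=L3, Defect=critical) − P(Line=L3)P(Defect=critical) = 0.148 − 0.313×0.421 = 0.016.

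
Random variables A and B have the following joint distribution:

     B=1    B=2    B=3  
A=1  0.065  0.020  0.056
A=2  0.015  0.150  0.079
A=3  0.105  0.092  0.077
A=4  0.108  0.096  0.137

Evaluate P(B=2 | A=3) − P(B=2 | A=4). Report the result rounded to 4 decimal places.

0.0542

P(A=3) = 0.105 + 0.092 + 0.077 = 0.274; P(B=2 | A=3) = 0.092/0.274 = 0.33577.
P(A=4) = 0.108 + 0.096 + 0.137 = 0.341; P(B=2 | A=4) = 0.096/0.341 = 0.28152.
Difference = 0.0542.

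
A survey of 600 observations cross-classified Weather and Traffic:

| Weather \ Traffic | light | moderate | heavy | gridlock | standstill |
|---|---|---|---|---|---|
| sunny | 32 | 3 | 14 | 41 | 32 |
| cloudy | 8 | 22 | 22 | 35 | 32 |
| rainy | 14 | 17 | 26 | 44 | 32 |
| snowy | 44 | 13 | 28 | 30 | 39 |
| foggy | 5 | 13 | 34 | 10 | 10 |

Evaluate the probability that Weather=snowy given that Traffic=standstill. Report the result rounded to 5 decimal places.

Total with Traffic=standstill: 32 + 32 + 32 + 39 + 10 = 145.
P(Weather=snowy | Traffic=standstill) = 39/145 = 0.26897.

0.26897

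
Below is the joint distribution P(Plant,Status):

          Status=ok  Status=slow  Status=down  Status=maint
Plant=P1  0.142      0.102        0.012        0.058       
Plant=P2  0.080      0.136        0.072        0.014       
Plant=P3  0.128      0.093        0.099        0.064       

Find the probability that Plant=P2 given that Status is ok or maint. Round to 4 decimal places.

0.1934

P(Status=ok) = 0.142 + 0.080 + 0.128 = 0.350.
P(Status=maint) = 0.058 + 0.014 + 0.064 = 0.136.
P(Status ∈ {ok, maint}) = 0.350 + 0.136 = 0.486; P(Plant=P2, Status ∈ {ok, maint}) = 0.080 + 0.014 = 0.094.
P(Plant=P2 | Status ∈ {ok, maint}) = 0.094/0.486 = 0.1934.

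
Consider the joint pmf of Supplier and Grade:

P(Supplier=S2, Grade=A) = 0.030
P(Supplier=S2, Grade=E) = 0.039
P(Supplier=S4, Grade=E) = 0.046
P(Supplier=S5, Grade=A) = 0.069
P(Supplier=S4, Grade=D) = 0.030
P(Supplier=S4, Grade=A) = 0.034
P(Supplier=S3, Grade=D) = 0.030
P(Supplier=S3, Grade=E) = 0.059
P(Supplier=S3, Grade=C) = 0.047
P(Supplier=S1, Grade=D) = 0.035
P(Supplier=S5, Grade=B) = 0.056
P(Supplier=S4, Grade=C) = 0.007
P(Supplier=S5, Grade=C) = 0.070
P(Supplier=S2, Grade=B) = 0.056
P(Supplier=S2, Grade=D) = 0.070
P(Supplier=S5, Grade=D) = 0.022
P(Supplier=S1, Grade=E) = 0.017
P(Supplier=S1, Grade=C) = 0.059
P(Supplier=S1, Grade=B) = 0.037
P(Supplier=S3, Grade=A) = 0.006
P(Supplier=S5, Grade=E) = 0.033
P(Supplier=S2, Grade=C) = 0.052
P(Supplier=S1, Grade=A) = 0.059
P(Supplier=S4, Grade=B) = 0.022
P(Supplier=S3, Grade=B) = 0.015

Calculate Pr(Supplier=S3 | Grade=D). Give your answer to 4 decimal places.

P(Grade=D) = 0.035 + 0.070 + 0.030 + 0.030 + 0.022 = 0.187.
P(Supplier=S3 | Grade=D) = 0.030/0.187 = 0.1604.

0.1604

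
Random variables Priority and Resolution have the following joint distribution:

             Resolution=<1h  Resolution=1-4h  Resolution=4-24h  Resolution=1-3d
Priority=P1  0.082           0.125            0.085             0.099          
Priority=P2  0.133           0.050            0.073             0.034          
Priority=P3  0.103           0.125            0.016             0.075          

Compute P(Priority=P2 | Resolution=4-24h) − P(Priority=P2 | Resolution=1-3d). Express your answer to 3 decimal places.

P(Resolution=4-24h) = 0.085 + 0.073 + 0.016 = 0.174; P(Priority=P2 | Resolution=4-24h) = 0.073/0.174 = 0.4195.
P(Resolution=1-3d) = 0.099 + 0.034 + 0.075 = 0.208; P(Priority=P2 | Resolution=1-3d) = 0.034/0.208 = 0.1635.
Difference = 0.256.

0.256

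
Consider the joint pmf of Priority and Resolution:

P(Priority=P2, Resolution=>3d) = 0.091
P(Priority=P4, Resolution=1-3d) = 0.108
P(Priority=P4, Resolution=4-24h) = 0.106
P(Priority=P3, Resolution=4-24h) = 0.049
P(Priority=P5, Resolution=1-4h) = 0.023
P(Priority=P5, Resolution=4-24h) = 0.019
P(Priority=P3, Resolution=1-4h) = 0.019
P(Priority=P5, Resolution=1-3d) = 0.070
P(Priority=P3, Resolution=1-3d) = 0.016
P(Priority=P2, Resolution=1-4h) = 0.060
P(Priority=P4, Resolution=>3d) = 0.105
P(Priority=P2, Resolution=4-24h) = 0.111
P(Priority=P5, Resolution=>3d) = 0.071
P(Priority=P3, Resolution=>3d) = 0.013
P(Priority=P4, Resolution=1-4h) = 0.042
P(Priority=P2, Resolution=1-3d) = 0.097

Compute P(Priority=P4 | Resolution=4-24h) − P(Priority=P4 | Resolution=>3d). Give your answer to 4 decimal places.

-0.0031

P(Resolution=4-24h) = 0.111 + 0.049 + 0.106 + 0.019 = 0.285; P(Priority=P4 | Resolution=4-24h) = 0.106/0.285 = 0.37193.
P(Resolution=>3d) = 0.091 + 0.013 + 0.105 + 0.071 = 0.280; P(Priority=P4 | Resolution=>3d) = 0.105/0.280 = 0.37500.
Difference = -0.0031.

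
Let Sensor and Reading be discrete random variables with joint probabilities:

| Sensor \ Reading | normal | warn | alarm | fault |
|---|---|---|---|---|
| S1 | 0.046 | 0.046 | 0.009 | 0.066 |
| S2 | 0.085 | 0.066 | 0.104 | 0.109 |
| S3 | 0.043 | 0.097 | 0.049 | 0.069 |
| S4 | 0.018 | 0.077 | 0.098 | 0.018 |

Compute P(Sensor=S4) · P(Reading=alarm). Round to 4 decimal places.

P(Sensor=S4) = 0.018 + 0.077 + 0.098 + 0.018 = 0.211.
P(Reading=alarm) = 0.009 + 0.104 + 0.049 + 0.098 = 0.260.
Product: 0.211 × 0.260 = 0.0549.

0.0549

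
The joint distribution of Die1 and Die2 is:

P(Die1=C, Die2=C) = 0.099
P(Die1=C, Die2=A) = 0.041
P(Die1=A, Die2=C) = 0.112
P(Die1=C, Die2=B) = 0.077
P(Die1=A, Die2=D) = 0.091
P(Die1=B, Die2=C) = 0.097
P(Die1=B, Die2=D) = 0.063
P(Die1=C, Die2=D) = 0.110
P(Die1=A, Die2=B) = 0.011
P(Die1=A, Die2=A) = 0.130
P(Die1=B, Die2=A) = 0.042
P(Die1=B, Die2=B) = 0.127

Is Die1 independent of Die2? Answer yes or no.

P(Die1=A) = 0.344 and P(Die2=B) = 0.215, so their product is 0.07396, but P(Die1=A, Die2=B) = 0.011. Since these differ, Die1 and Die2 are not independent.

no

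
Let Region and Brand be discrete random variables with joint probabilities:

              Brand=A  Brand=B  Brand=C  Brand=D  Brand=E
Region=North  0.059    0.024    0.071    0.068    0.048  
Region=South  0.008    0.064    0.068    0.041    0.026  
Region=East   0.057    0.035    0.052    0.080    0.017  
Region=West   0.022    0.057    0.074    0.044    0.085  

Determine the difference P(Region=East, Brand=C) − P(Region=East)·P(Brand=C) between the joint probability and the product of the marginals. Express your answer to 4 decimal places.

P(Region=East) = 0.057 + 0.035 + 0.052 + 0.080 + 0.017 = 0.241.
P(Brand=C) = 0.071 + 0.068 + 0.052 + 0.074 = 0.265.
P(Region=East, Brand=C) − P(Region=East)P(Brand=C) = 0.052 − 0.241×0.265 = -0.0119.

-0.0119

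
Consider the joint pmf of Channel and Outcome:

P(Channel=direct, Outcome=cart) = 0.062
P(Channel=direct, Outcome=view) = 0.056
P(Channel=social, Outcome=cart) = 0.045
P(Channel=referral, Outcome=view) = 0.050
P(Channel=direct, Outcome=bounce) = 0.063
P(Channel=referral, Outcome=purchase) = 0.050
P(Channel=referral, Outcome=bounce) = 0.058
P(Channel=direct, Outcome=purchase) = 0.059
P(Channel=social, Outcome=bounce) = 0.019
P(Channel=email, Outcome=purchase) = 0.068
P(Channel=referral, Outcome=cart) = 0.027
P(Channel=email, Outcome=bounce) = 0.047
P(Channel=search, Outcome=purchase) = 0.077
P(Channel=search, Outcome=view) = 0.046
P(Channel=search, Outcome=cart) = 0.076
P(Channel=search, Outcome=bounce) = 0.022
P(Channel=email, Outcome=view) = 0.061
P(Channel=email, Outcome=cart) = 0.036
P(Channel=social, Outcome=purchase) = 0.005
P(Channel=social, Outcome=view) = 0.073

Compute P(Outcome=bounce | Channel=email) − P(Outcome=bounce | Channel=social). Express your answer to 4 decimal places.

P(Channel=email) = 0.047 + 0.061 + 0.036 + 0.068 = 0.212; P(Outcome=bounce | Channel=email) = 0.047/0.212 = 0.22170.
P(Channel=social) = 0.019 + 0.073 + 0.045 + 0.005 = 0.142; P(Outcome=bounce | Channel=social) = 0.019/0.142 = 0.13380.
Difference = 0.0879.

0.0879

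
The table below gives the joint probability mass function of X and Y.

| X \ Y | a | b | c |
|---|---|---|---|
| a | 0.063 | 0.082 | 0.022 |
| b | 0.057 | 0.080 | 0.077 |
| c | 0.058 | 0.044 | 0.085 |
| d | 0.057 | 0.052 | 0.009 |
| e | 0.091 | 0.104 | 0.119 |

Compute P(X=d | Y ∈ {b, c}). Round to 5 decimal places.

P(Y=b) = 0.082 + 0.080 + 0.044 + 0.052 + 0.104 = 0.362.
P(Y=c) = 0.022 + 0.077 + 0.085 + 0.009 + 0.119 = 0.312.
P(Y ∈ {b, c}) = 0.362 + 0.312 = 0.674; P(X=d, Y ∈ {b, c}) = 0.052 + 0.009 = 0.061.
P(X=d | Y ∈ {b, c}) = 0.061/0.674 = 0.09050.

0.09050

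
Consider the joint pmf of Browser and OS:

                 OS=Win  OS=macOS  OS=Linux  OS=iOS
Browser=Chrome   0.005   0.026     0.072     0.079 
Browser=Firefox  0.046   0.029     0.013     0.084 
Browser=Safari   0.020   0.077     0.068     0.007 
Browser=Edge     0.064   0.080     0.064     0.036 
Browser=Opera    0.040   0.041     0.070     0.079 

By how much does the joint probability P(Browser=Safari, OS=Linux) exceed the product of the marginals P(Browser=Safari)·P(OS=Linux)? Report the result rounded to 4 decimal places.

0.0186

P(Browser=Safari) = 0.020 + 0.077 + 0.068 + 0.007 = 0.172.
P(OS=Linux) = 0.072 + 0.013 + 0.068 + 0.064 + 0.070 = 0.287.
P(Browser=Safari, OS=Linux) − P(Browser=Safari)P(OS=Linux) = 0.068 − 0.172×0.287 = 0.0186.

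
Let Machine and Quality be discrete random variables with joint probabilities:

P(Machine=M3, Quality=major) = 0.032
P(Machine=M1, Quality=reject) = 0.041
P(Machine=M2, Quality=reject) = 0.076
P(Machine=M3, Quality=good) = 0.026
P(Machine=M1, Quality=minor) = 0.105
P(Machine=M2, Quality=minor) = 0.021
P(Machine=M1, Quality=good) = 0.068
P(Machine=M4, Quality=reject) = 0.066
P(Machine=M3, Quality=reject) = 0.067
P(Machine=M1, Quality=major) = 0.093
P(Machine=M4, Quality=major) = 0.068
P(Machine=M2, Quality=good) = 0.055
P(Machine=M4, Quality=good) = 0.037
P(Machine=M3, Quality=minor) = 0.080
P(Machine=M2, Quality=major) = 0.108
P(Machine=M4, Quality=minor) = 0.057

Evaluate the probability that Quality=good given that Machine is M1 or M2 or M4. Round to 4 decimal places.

P(Machine=M1) = 0.068 + 0.105 + 0.093 + 0.041 = 0.307.
P(Machine=M2) = 0.055 + 0.021 + 0.108 + 0.076 = 0.260.
P(Machine=M4) = 0.037 + 0.057 + 0.068 + 0.066 = 0.228.
P(Machine ∈ {M1, M2, M4}) = 0.307 + 0.260 + 0.228 = 0.795; P(Quality=good, Machine ∈ {M1, M2, M4}) = 0.068 + 0.055 + 0.037 = 0.160.
P(Quality=good | Machine ∈ {M1, M2, M4}) = 0.160/0.795 = 0.2013.

0.2013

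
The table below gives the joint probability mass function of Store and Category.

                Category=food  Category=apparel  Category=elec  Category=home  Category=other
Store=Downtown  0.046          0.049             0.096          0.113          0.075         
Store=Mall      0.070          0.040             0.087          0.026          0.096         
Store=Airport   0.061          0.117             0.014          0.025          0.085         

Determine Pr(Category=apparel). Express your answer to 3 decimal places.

P(Category=apparel) = 0.049 + 0.040 + 0.117 = 0.206.

0.206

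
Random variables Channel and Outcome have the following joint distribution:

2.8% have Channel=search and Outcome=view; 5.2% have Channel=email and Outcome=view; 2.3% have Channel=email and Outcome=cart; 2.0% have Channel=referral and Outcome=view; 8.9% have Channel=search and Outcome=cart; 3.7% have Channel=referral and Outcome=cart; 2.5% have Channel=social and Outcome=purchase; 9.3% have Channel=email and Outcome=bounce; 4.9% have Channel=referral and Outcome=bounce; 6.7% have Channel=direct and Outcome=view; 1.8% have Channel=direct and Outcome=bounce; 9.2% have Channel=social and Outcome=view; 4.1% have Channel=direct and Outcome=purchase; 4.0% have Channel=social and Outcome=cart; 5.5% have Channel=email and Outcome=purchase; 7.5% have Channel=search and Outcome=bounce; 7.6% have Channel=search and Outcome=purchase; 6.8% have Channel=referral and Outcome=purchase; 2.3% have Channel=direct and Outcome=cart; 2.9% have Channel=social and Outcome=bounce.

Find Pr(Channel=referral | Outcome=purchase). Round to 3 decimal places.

0.257

P(Outcome=purchase) = 0.055 + 0.076 + 0.025 + 0.041 + 0.068 = 0.265.
P(Channel=referral | Outcome=purchase) = 0.068/0.265 = 0.257.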